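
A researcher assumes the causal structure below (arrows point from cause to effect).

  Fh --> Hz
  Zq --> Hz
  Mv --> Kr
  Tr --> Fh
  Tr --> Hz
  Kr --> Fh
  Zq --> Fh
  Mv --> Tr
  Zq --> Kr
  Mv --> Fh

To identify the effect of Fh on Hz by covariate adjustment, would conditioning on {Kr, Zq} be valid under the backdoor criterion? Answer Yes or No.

No

Backdoor paths from Fh to Hz (paths whose first edge points into Fh):
  P1: Fh <- Mv -> Tr -> Hz
  P2: Fh <- Mv -> Kr <- Zq -> Hz
  P3: Fh <- Tr <- Mv -> Kr <- Zq -> Hz
  P4: Fh <- Tr -> Hz
  P5: Fh <- Zq -> Kr <- Mv -> Tr -> Hz
  P6: Fh <- Zq -> Hz
  P7: Fh <- Kr <- Mv -> Tr -> Hz
  P8: Fh <- Kr <- Zq -> Hz
Condition 1 (no descendant of Fh in the set): holds — descendants of Fh are {Hz}; none are in {Kr, Zq}.
Condition 2 (every backdoor path blocked by {Kr, Zq}):
  P1: open — no interior node is in the conditioning set.
  P2: blocked at fork node Zq ∈ conditioning set.
  P3: blocked at fork node Zq ∈ conditioning set.
  P4: open — no interior node is in the conditioning set.
  P5: blocked at fork node Zq ∈ conditioning set.
  P6: blocked at fork node Zq ∈ conditioning set.
  P7: blocked at chain node Kr ∈ conditioning set.
  P8: blocked at chain node Kr ∈ conditioning set.
{Kr, Zq} does not satisfy the backdoor criterion.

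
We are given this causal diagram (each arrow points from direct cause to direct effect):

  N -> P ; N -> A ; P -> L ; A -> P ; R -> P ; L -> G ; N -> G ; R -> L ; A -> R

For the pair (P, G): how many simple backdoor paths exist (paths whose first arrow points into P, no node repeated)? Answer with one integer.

A backdoor path from P to G is any simple undirected path whose first edge points into P (i.e. leaves P via a parent).
Parents of P: {A, N, R}.
Enumerating:
  P1: P <- N -> A -> R -> L -> G
  P2: P <- N -> G
  P3: P <- A <- N -> G
  P4: P <- A -> R -> L -> G
  P5: P <- R <- A <- N -> G
  P6: P <- R -> L -> G
That exhausts the simple backdoor paths. Count: 6.

6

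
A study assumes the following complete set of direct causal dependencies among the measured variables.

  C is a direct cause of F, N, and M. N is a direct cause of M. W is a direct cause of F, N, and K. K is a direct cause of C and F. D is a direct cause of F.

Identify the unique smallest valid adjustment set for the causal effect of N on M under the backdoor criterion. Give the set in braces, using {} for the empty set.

Variables eligible for adjustment (non-descendants of N, excluding N and M): {C, D, F, K, W}.
Backdoor paths from N to M:
  P1: N <- W -> K -> C -> M
  P2: N <- W -> K -> F <- C -> M
  P3: N <- W -> F <- K -> C -> M
  P4: N <- W -> F <- C -> M
  P5: N <- C -> M
The empty set is not sufficient: P1 (N <- W -> K -> C -> M) has no collider blocking it and no conditioned non-collider, so it is open.
Try {C}:
  P1: blocked at chain node C ∈ conditioning set.
  P2: blocked at collider F (neither it nor any descendant is in the conditioning set).
  P3: blocked at collider F (neither it nor any descendant is in the conditioning set).
  P4: blocked at collider F (neither it nor any descendant is in the conditioning set).
  P5: blocked at fork node C ∈ conditioning set.
{C} contains no descendant of N and blocks every backdoor path.
No other singleton works — e.g. {D} leaves P1 open — so {C} is the unique smallest valid adjustment set.

{C}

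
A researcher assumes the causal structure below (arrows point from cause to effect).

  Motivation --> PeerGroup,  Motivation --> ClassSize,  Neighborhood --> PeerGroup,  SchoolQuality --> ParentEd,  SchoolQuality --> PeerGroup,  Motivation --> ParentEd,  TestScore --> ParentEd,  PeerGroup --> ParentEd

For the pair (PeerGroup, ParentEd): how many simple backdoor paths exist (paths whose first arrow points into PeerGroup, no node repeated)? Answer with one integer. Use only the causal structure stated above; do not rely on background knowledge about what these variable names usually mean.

A backdoor path from PeerGroup to ParentEd is any simple undirected path whose first edge points into PeerGroup (i.e. leaves PeerGroup via a parent).
Parents of PeerGroup: {Motivation, Neighborhood, SchoolQuality}.
Enumerating:
  P1: PeerGroup <- SchoolQuality -> ParentEd
  P2: PeerGroup <- Motivation -> ParentEd
That exhausts the simple backdoor paths. Count: 2.

2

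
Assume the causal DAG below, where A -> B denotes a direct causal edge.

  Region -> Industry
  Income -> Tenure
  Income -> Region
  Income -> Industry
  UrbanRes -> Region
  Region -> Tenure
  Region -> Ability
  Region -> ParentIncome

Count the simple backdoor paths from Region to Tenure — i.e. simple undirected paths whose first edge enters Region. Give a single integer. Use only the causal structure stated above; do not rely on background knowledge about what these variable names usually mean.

1

A backdoor path from Region to Tenure is any simple undirected path whose first edge points into Region (i.e. leaves Region via a parent).
Parents of Region: {Income, UrbanRes}.
Enumerating:
  P1: Region <- Income -> Tenure
That exhausts the simple backdoor paths. Count: 1.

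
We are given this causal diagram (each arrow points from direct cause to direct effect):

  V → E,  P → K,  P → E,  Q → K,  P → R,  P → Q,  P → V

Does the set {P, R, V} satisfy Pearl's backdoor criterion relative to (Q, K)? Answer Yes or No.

Yes

Backdoor paths from Q to K (paths whose first edge points into Q):
  P1: Q <- P -> K
Condition 1 (no descendant of Q in the set): holds — descendants of Q are {K}; none are in {P, R, V}.
Condition 2 (every backdoor path blocked by {P, R, V}):
  P1: blocked at fork node P ∈ conditioning set.
{P, R, V} satisfies the backdoor criterion.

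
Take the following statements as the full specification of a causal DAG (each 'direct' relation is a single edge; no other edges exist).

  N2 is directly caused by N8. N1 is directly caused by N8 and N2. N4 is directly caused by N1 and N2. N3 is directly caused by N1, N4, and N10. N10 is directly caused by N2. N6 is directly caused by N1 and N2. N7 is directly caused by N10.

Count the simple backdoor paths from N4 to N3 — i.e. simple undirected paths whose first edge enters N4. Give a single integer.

A backdoor path from N4 to N3 is any simple undirected path whose first edge points into N4 (i.e. leaves N4 via a parent).
Parents of N4: {N1, N2}.
Enumerating:
  P1: N4 <- N2 <- N8 -> N1 -> N3
  P2: N4 <- N2 -> N1 -> N3
  P3: N4 <- N2 -> N10 -> N3
  P4: N4 <- N2 -> N6 <- N1 -> N3
  P5: N4 <- N1 <- N8 -> N2 -> N10 -> N3
  P6: N4 <- N1 <- N2 -> N10 -> N3
  P7: N4 <- N1 -> N3
  P8: N4 <- N1 -> N6 <- N2 -> N10 -> N3
That exhausts the simple backdoor paths. Count: 8.

8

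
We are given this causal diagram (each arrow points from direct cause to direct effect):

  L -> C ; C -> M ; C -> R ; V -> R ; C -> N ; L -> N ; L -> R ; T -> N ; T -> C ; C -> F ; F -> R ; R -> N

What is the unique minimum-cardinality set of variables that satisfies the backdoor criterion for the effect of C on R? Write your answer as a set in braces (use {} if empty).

{L}

Variables eligible for adjustment (non-descendants of C, excluding C and R): {L, T, V}.
Backdoor paths from C to R:
  P1: C <- L -> R
  P2: C <- L -> N <- R
  P3: C <- T -> N <- L -> R
  P4: C <- T -> N <- R
The empty set is not sufficient: P1 (C <- L -> R) has no collider blocking it and no conditioned non-collider, so it is open.
Try {L}:
  P1: blocked at fork node L ∈ conditioning set.
  P2: blocked at fork node L ∈ conditioning set.
  P3: blocked at collider N (neither it nor any descendant is in the conditioning set).
  P4: blocked at collider N (neither it nor any descendant is in the conditioning set).
{L} contains no descendant of C and blocks every backdoor path.
No other singleton works — e.g. {T} leaves P1 open — so {L} is the unique smallest valid adjustment set.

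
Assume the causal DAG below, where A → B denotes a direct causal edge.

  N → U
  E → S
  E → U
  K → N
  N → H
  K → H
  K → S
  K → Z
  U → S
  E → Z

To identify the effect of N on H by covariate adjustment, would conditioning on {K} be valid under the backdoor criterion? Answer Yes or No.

Yes

Backdoor paths from N to H (paths whose first edge points into N):
  P1: N <- K -> H
Condition 1 (no descendant of N in the set): holds — descendants of N are {H, S, U}; none are in {K}.
Condition 2 (every backdoor path blocked by {K}):
  P1: blocked at fork node K ∈ conditioning set.
{K} satisfies the backdoor criterion.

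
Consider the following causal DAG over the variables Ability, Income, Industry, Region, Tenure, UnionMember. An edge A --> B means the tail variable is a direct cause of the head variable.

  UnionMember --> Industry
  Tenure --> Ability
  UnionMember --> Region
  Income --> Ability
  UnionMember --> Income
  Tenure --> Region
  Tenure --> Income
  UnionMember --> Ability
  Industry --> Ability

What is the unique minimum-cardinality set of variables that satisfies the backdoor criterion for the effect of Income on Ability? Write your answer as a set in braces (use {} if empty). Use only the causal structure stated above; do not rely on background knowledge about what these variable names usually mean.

Variables eligible for adjustment (non-descendants of Income, excluding Income and Ability): {Industry, Region, Tenure, UnionMember}.
Backdoor paths from Income to Ability:
  P1: Income <- UnionMember -> Region <- Tenure -> Ability
  P2: Income <- UnionMember -> Industry -> Ability
  P3: Income <- UnionMember -> Ability
  P4: Income <- Tenure -> Region <- UnionMember -> Industry -> Ability
  P5: Income <- Tenure -> Region <- UnionMember -> Ability
  P6: Income <- Tenure -> Ability
The empty set is not sufficient: P2 (Income <- UnionMember -> Industry -> Ability) has no collider blocking it and no conditioned non-collider, so it is open.
Try {Tenure, UnionMember}:
  P1: blocked at fork node UnionMember ∈ conditioning set.
  P2: blocked at fork node UnionMember ∈ conditioning set.
  P3: blocked at fork node UnionMember ∈ conditioning set.
  P4: blocked at fork node Tenure ∈ conditioning set.
  P5: blocked at fork node Tenure ∈ conditioning set.
  P6: blocked at fork node Tenure ∈ conditioning set.
{Tenure, UnionMember} contains no descendant of Income and blocks every backdoor path.
Every element of {Tenure, UnionMember} is needed (dropping Tenure leaves P6 open; dropping UnionMember leaves P2 open), so no proper subset is valid.
Among all size-2 subsets of the eligible variables, only {Tenure, UnionMember} blocks every backdoor path, so it is the unique smallest valid adjustment set.

{Tenure, UnionMember}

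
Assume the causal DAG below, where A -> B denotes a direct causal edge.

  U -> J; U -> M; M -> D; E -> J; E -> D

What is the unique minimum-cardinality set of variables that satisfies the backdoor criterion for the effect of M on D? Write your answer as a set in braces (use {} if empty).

Variables eligible for adjustment (non-descendants of M, excluding M and D): {E, J, U}.
Backdoor paths from M to D:
  P1: M <- U -> J <- E -> D
Each backdoor path contains an unconditioned collider, so every path is already blocked with the empty conditioning set:
  P1: blocked at collider J (neither it nor any descendant is in the conditioning set).
The empty set is therefore the unique smallest valid set.

{}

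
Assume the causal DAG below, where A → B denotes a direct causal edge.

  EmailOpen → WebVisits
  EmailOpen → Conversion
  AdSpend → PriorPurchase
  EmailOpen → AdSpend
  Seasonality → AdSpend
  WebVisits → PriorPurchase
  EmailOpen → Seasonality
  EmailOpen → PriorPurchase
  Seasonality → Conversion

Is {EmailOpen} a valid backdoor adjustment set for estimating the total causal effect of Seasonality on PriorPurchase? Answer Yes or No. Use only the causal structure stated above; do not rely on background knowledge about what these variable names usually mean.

Backdoor paths from Seasonality to PriorPurchase (paths whose first edge points into Seasonality):
  P1: Seasonality <- EmailOpen -> WebVisits -> PriorPurchase
  P2: Seasonality <- EmailOpen -> AdSpend -> PriorPurchase
  P3: Seasonality <- EmailOpen -> PriorPurchase
Condition 1 (no descendant of Seasonality in the set): holds — descendants of Seasonality are {AdSpend, Conversion, PriorPurchase}; none are in {EmailOpen}.
Condition 2 (every backdoor path blocked by {EmailOpen}):
  P1: blocked at fork node EmailOpen ∈ conditioning set.
  P2: blocked at fork node EmailOpen ∈ conditioning set.
  P3: blocked at fork node EmailOpen ∈ conditioning set.
{EmailOpen} satisfies the backdoor criterion.

Yes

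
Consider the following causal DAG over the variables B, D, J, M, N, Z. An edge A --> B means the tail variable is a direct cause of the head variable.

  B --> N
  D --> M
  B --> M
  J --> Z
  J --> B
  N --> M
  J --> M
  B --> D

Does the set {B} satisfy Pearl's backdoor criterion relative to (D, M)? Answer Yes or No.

Backdoor paths from D to M (paths whose first edge points into D):
  P1: D <- B <- J -> M
  P2: D <- B -> N -> M
  P3: D <- B -> M
Condition 1 (no descendant of D in the set): holds — descendants of D are {M}; none are in {B}.
Condition 2 (every backdoor path blocked by {B}):
  P1: blocked at chain node B ∈ conditioning set.
  P2: blocked at fork node B ∈ conditioning set.
  P3: blocked at fork node B ∈ conditioning set.
{B} satisfies the backdoor criterion.

Yes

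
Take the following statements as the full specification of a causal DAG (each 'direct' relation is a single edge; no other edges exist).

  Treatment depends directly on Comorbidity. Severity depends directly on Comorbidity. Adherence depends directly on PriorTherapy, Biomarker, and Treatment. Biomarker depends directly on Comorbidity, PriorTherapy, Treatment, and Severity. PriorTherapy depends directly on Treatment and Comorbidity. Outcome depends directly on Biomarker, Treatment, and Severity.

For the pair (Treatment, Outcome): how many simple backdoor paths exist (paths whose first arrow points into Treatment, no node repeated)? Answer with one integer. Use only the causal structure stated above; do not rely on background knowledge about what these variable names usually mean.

8

A backdoor path from Treatment to Outcome is any simple undirected path whose first edge points into Treatment (i.e. leaves Treatment via a parent).
Parents of Treatment: {Comorbidity}.
Enumerating:
  P1: Treatment <- Comorbidity -> Severity -> Biomarker -> Outcome
  P2: Treatment <- Comorbidity -> Severity -> Outcome
  P3: Treatment <- Comorbidity -> PriorTherapy -> Biomarker <- Severity -> Outcome
  P4: Treatment <- Comorbidity -> PriorTherapy -> Biomarker -> Outcome
  P5: Treatment <- Comorbidity -> PriorTherapy -> Adherence <- Biomarker <- Severity -> Outcome
  P6: Treatment <- Comorbidity -> PriorTherapy -> Adherence <- Biomarker -> Outcome
  P7: Treatment <- Comorbidity -> Biomarker <- Severity -> Outcome
  P8: Treatment <- Comorbidity -> Biomarker -> Outcome
That exhausts the simple backdoor paths. Count: 8.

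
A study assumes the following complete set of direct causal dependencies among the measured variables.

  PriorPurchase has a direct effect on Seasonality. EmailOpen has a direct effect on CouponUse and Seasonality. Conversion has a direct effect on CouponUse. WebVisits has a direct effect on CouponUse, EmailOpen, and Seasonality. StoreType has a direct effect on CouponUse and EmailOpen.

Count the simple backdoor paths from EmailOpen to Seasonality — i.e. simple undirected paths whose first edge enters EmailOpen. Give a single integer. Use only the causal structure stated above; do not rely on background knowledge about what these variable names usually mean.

2

A backdoor path from EmailOpen to Seasonality is any simple undirected path whose first edge points into EmailOpen (i.e. leaves EmailOpen via a parent).
Parents of EmailOpen: {StoreType, WebVisits}.
Enumerating:
  P1: EmailOpen <- WebVisits -> Seasonality
  P2: EmailOpen <- StoreType -> CouponUse <- WebVisits -> Seasonality
That exhausts the simple backdoor paths. Count: 2.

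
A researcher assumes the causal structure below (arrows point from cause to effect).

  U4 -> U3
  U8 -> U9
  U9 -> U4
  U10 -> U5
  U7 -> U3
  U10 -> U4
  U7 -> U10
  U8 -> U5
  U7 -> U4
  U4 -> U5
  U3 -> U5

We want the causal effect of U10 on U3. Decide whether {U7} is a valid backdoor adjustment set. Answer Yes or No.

Backdoor paths from U10 to U3 (paths whose first edge points into U10):
  P1: U10 <- U7 -> U4 <- U9 <- U8 -> U5 <- U3
  P2: U10 <- U7 -> U4 -> U3
  P3: U10 <- U7 -> U4 -> U5 <- U3
  P4: U10 <- U7 -> U3
Condition 1 (no descendant of U10 in the set): holds — descendants of U10 are {U3, U4, U5}; none are in {U7}.
Condition 2 (every backdoor path blocked by {U7}):
  P1: blocked at fork node U7 ∈ conditioning set.
  P2: blocked at fork node U7 ∈ conditioning set.
  P3: blocked at fork node U7 ∈ conditioning set.
  P4: blocked at fork node U7 ∈ conditioning set.
{U7} satisfies the backdoor criterion.

Yes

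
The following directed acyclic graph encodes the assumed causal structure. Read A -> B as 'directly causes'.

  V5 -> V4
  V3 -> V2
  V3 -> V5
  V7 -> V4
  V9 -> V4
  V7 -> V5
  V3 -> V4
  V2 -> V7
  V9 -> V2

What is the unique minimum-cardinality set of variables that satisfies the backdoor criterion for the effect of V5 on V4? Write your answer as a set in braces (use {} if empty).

{V3, V7}

Variables eligible for adjustment (non-descendants of V5, excluding V5 and V4): {V2, V3, V7, V9}.
Backdoor paths from V5 to V4:
  P1: V5 <- V3 -> V2 <- V9 -> V4
  P2: V5 <- V3 -> V2 -> V7 -> V4
  P3: V5 <- V3 -> V4
  P4: V5 <- V7 <- V2 <- V9 -> V4
  P5: V5 <- V7 <- V2 <- V3 -> V4
  P6: V5 <- V7 -> V4
The empty set is not sufficient: P2 (V5 <- V3 -> V2 -> V7 -> V4) has no collider blocking it and no conditioned non-collider, so it is open.
Try {V3, V7}:
  P1: blocked at fork node V3 ∈ conditioning set.
  P2: blocked at fork node V3 ∈ conditioning set.
  P3: blocked at fork node V3 ∈ conditioning set.
  P4: blocked at chain node V7 ∈ conditioning set.
  P5: blocked at chain node V7 ∈ conditioning set.
  P6: blocked at fork node V7 ∈ conditioning set.
{V3, V7} contains no descendant of V5 and blocks every backdoor path.
Every element of {V3, V7} is needed (dropping V3 leaves P1 open; dropping V7 leaves P4 open), so no proper subset is valid.
Among all size-2 subsets of the eligible variables, only {V3, V7} blocks every backdoor path, so it is the unique smallest valid adjustment set.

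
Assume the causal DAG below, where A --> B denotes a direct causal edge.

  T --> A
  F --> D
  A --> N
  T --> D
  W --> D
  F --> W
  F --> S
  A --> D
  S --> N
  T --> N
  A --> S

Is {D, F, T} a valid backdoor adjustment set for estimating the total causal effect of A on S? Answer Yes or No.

No

Backdoor paths from A to S (paths whose first edge points into A):
  P1: A <- T -> N <- S
  P2: A <- T -> D <- F -> S
  P3: A <- T -> D <- W <- F -> S
Condition 1 (no descendant of A in the set): FAILS — D is a descendant of A.
Condition 2 (every backdoor path blocked by {D, F, T}):
  P1: blocked at fork node T ∈ conditioning set.
  P2: blocked at fork node T ∈ conditioning set.
  P3: blocked at fork node T ∈ conditioning set.
{D, F, T} does not satisfy the backdoor criterion.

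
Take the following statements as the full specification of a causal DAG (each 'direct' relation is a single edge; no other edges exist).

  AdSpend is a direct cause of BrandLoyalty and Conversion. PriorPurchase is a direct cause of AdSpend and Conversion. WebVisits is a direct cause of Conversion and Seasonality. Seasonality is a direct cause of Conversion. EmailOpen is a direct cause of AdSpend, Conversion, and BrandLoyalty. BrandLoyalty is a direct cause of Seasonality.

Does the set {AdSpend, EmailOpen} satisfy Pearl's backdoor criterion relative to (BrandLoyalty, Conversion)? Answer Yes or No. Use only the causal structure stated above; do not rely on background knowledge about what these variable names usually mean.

Yes

Backdoor paths from BrandLoyalty to Conversion (paths whose first edge points into BrandLoyalty):
  P1: BrandLoyalty <- EmailOpen -> AdSpend <- PriorPurchase -> Conversion
  P2: BrandLoyalty <- EmailOpen -> AdSpend -> Conversion
  P3: BrandLoyalty <- EmailOpen -> Conversion
  P4: BrandLoyalty <- AdSpend <- EmailOpen -> Conversion
  P5: BrandLoyalty <- AdSpend <- PriorPurchase -> Conversion
  P6: BrandLoyalty <- AdSpend -> Conversion
Condition 1 (no descendant of BrandLoyalty in the set): holds — descendants of BrandLoyalty are {Conversion, Seasonality}; none are in {AdSpend, EmailOpen}.
Condition 2 (every backdoor path blocked by {AdSpend, EmailOpen}):
  P1: blocked at fork node EmailOpen ∈ conditioning set.
  P2: blocked at fork node EmailOpen ∈ conditioning set.
  P3: blocked at fork node EmailOpen ∈ conditioning set.
  P4: blocked at chain node AdSpend ∈ conditioning set.
  P5: blocked at chain node AdSpend ∈ conditioning set.
  P6: blocked at fork node AdSpend ∈ conditioning set.
{AdSpend, EmailOpen} satisfies the backdoor criterion.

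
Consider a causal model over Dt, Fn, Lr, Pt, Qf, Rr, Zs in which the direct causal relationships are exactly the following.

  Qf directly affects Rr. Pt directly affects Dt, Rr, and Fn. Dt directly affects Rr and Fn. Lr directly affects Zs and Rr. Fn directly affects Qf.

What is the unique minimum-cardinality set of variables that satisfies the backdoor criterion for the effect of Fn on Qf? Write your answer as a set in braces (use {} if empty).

Variables eligible for adjustment (non-descendants of Fn, excluding Fn and Qf): {Dt, Lr, Pt, Zs}.
Backdoor paths from Fn to Qf:
  P1: Fn <- Pt -> Dt -> Rr <- Qf
  P2: Fn <- Pt -> Rr <- Qf
  P3: Fn <- Dt <- Pt -> Rr <- Qf
  P4: Fn <- Dt -> Rr <- Qf
Each backdoor path contains an unconditioned collider, so every path is already blocked with the empty conditioning set:
  P1: blocked at collider Rr (neither it nor any descendant is in the conditioning set).
  P2: blocked at collider Rr (neither it nor any descendant is in the conditioning set).
  P3: blocked at collider Rr (neither it nor any descendant is in the conditioning set).
  P4: blocked at collider Rr (neither it nor any descendant is in the conditioning set).
The empty set is therefore the unique smallest valid set.

{}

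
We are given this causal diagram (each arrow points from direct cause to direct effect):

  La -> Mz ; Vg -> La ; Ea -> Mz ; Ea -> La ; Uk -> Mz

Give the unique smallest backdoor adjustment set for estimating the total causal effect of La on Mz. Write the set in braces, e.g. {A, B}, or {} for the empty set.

Variables eligible for adjustment (non-descendants of La, excluding La and Mz): {Ea, Uk, Vg}.
Backdoor paths from La to Mz:
  P1: La <- Ea -> Mz
The empty set is not sufficient: P1 (La <- Ea -> Mz) has no collider blocking it and no conditioned non-collider, so it is open.
Try {Ea}:
  P1: blocked at fork node Ea ∈ conditioning set.
{Ea} contains no descendant of La and blocks every backdoor path.
No other singleton works — e.g. {Vg} leaves P1 open — so {Ea} is the unique smallest valid adjustment set.

{Ea}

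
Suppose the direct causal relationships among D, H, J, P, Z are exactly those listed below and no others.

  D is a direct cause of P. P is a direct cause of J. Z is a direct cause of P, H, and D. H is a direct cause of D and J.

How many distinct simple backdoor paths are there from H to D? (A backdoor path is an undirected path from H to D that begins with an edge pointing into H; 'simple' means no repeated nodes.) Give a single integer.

A backdoor path from H to D is any simple undirected path whose first edge points into H (i.e. leaves H via a parent).
Parents of H: {Z}.
Enumerating:
  P1: H <- Z -> D
  P2: H <- Z -> P <- D
That exhausts the simple backdoor paths. Count: 2.

2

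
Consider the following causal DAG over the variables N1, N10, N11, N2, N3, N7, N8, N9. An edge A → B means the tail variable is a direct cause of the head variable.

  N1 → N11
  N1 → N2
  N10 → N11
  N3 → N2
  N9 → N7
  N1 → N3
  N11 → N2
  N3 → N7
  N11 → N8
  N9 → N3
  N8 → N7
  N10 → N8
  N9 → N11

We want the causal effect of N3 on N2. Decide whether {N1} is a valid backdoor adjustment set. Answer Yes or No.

Backdoor paths from N3 to N2 (paths whose first edge points into N3):
  P1: N3 <- N1 -> N11 -> N2
  P2: N3 <- N1 -> N2
  P3: N3 <- N9 -> N11 <- N1 -> N2
  P4: N3 <- N9 -> N11 -> N2
  P5: N3 <- N9 -> N7 <- N8 <- N10 -> N11 <- N1 -> N2
  P6: N3 <- N9 -> N7 <- N8 <- N10 -> N11 -> N2
  P7: N3 <- N9 -> N7 <- N8 <- N11 <- N1 -> N2
  P8: N3 <- N9 -> N7 <- N8 <- N11 -> N2
Condition 1 (no descendant of N3 in the set): holds — descendants of N3 are {N2, N7}; none are in {N1}.
Condition 2 (every backdoor path blocked by {N1}):
  P1: blocked at fork node N1 ∈ conditioning set.
  P2: blocked at fork node N1 ∈ conditioning set.
  P3: blocked at collider N11 (neither it nor any descendant is in the conditioning set).
  P4: open — no interior node is in the conditioning set.
  P5: blocked at collider N7 (neither it nor any descendant is in the conditioning set).
  P6: blocked at collider N7 (neither it nor any descendant is in the conditioning set).
  P7: blocked at collider N7 (neither it nor any descendant is in the conditioning set).
  P8: blocked at collider N7 (neither it nor any descendant is in the conditioning set).
{N1} does not satisfy the backdoor criterion.

No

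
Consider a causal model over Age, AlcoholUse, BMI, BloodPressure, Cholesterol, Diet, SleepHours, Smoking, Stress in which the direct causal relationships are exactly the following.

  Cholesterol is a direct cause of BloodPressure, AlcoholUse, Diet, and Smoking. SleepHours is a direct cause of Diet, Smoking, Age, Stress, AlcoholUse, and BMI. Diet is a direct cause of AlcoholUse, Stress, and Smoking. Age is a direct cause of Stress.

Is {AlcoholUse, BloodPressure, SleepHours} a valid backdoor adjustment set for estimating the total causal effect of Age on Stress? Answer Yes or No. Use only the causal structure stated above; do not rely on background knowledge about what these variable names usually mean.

Backdoor paths from Age to Stress (paths whose first edge points into Age):
  P1: Age <- SleepHours -> Diet -> Stress
  P2: Age <- SleepHours -> AlcoholUse <- Cholesterol -> Diet -> Stress
  P3: Age <- SleepHours -> AlcoholUse <- Cholesterol -> Smoking <- Diet -> Stress
  P4: Age <- SleepHours -> AlcoholUse <- Diet -> Stress
  P5: Age <- SleepHours -> Smoking <- Cholesterol -> Diet -> Stress
  P6: Age <- SleepHours -> Smoking <- Cholesterol -> AlcoholUse <- Diet -> Stress
  P7: Age <- SleepHours -> Smoking <- Diet -> Stress
  P8: Age <- SleepHours -> Stress
Condition 1 (no descendant of Age in the set): holds — descendants of Age are {Stress}; none are in {AlcoholUse, BloodPressure, SleepHours}.
Condition 2 (every backdoor path blocked by {AlcoholUse, BloodPressure, SleepHours}):
  P1: blocked at fork node SleepHours ∈ conditioning set.
  P2: blocked at fork node SleepHours ∈ conditioning set.
  P3: blocked at fork node SleepHours ∈ conditioning set.
  P4: blocked at fork node SleepHours ∈ conditioning set.
  P5: blocked at fork node SleepHours ∈ conditioning set.
  P6: blocked at fork node SleepHours ∈ conditioning set.
  P7: blocked at fork node SleepHours ∈ conditioning set.
  P8: blocked at fork node SleepHours ∈ conditioning set.
{AlcoholUse, BloodPressure, SleepHours} satisfies the backdoor criterion.

Yes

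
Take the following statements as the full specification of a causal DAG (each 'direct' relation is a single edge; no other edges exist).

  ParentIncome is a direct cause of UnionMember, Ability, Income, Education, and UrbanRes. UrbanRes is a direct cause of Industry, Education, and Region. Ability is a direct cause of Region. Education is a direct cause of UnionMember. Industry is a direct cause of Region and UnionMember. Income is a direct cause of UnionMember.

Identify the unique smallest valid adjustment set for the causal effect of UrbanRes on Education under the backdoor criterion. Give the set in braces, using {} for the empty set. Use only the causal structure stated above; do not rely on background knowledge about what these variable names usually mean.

Variables eligible for adjustment (non-descendants of UrbanRes, excluding UrbanRes and Education): {Ability, Income, ParentIncome}.
Backdoor paths from UrbanRes to Education:
  P1: UrbanRes <- ParentIncome -> Income -> UnionMember <- Education
  P2: UrbanRes <- ParentIncome -> Ability -> Region <- Industry -> UnionMember <- Education
  P3: UrbanRes <- ParentIncome -> Education
  P4: UrbanRes <- ParentIncome -> UnionMember <- Education
The empty set is not sufficient: P3 (UrbanRes <- ParentIncome -> Education) has no collider blocking it and no conditioned non-collider, so it is open.
Try {ParentIncome}:
  P1: blocked at fork node ParentIncome ∈ conditioning set.
  P2: blocked at fork node ParentIncome ∈ conditioning set.
  P3: blocked at fork node ParentIncome ∈ conditioning set.
  P4: blocked at fork node ParentIncome ∈ conditioning set.
{ParentIncome} contains no descendant of UrbanRes and blocks every backdoor path.
No other singleton works — e.g. {Income} leaves P3 open — so {ParentIncome} is the unique smallest valid adjustment set.

{ParentIncome}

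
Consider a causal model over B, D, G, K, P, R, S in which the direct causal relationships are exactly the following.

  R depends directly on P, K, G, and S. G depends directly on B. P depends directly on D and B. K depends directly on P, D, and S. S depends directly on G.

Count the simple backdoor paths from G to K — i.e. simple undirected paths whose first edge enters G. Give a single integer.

A backdoor path from G to K is any simple undirected path whose first edge points into G (i.e. leaves G via a parent).
Parents of G: {B}.
Enumerating:
  P1: G <- B -> P <- D -> K
  P2: G <- B -> P -> K
  P3: G <- B -> P -> R <- S -> K
  P4: G <- B -> P -> R <- K
That exhausts the simple backdoor paths. Count: 4.

4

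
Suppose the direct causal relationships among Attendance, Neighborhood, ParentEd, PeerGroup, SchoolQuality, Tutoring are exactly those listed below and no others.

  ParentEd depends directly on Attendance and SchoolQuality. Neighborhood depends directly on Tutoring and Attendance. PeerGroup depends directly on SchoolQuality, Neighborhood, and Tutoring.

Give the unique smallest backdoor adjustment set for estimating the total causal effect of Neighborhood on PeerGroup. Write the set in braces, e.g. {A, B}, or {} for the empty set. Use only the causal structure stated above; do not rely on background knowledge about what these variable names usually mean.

Variables eligible for adjustment (non-descendants of Neighborhood, excluding Neighborhood and PeerGroup): {Attendance, ParentEd, SchoolQuality, Tutoring}.
Backdoor paths from Neighborhood to PeerGroup:
  P1: Neighborhood <- Attendance -> ParentEd <- SchoolQuality -> PeerGroup
  P2: Neighborhood <- Tutoring -> PeerGroup
The empty set is not sufficient: P2 (Neighborhood <- Tutoring -> PeerGroup) has no collider blocking it and no conditioned non-collider, so it is open.
Try {Tutoring}:
  P1: blocked at collider ParentEd (neither it nor any descendant is in the conditioning set).
  P2: blocked at fork node Tutoring ∈ conditioning set.
{Tutoring} contains no descendant of Neighborhood and blocks every backdoor path.
No other singleton works — e.g. {Attendance} leaves P2 open — so {Tutoring} is the unique smallest valid adjustment set.

{Tutoring}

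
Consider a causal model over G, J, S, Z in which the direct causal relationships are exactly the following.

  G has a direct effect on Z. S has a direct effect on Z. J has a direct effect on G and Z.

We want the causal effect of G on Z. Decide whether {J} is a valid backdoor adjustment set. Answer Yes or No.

Backdoor paths from G to Z (paths whose first edge points into G):
  P1: G <- J -> Z
Condition 1 (no descendant of G in the set): holds — descendants of G are {Z}; none are in {J}.
Condition 2 (every backdoor path blocked by {J}):
  P1: blocked at fork node J ∈ conditioning set.
{J} satisfies the backdoor criterion.

Yes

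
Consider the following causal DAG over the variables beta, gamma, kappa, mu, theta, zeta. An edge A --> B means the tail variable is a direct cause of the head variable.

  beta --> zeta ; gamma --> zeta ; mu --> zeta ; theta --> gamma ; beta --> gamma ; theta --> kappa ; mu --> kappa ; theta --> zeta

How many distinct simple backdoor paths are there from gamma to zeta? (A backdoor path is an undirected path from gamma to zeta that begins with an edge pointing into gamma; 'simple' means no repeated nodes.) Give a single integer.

3

A backdoor path from gamma to zeta is any simple undirected path whose first edge points into gamma (i.e. leaves gamma via a parent).
Parents of gamma: {beta, theta}.
Enumerating:
  P1: gamma <- beta -> zeta
  P2: gamma <- theta -> zeta
  P3: gamma <- theta -> kappa <- mu -> zeta
That exhausts the simple backdoor paths. Count: 3.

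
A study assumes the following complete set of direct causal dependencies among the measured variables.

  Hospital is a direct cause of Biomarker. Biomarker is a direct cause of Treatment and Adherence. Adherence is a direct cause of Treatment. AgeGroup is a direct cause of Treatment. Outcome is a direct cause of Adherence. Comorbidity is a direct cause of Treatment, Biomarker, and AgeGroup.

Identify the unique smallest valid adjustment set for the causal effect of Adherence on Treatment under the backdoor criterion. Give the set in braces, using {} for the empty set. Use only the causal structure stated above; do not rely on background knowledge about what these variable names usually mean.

{Biomarker}

Variables eligible for adjustment (non-descendants of Adherence, excluding Adherence and Treatment): {AgeGroup, Biomarker, Comorbidity, Hospital, Outcome}.
Backdoor paths from Adherence to Treatment:
  P1: Adherence <- Biomarker <- Comorbidity -> AgeGroup -> Treatment
  P2: Adherence <- Biomarker <- Comorbidity -> Treatment
  P3: Adherence <- Biomarker -> Treatment
The empty set is not sufficient: P1 (Adherence <- Biomarker <- Comorbidity -> AgeGroup -> Treatment) has no collider blocking it and no conditioned non-collider, so it is open.
Try {Biomarker}:
  P1: blocked at chain node Biomarker ∈ conditioning set.
  P2: blocked at chain node Biomarker ∈ conditioning set.
  P3: blocked at fork node Biomarker ∈ conditioning set.
{Biomarker} contains no descendant of Adherence and blocks every backdoor path.
No other singleton works — e.g. {Hospital} leaves P1 open — so {Biomarker} is the unique smallest valid adjustment set.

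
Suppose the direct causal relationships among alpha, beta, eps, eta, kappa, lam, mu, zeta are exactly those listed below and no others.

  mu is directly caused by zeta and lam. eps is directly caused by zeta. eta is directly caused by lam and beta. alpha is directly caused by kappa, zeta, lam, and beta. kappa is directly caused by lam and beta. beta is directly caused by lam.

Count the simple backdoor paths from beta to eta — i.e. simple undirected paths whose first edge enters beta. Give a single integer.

1

A backdoor path from beta to eta is any simple undirected path whose first edge points into beta (i.e. leaves beta via a parent).
Parents of beta: {lam}.
Enumerating:
  P1: beta <- lam -> eta
That exhausts the simple backdoor paths. Count: 1.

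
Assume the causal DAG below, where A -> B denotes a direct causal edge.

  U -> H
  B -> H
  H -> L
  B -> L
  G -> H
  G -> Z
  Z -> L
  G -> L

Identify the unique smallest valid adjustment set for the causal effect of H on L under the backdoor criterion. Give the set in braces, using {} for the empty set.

{B, G}

Variables eligible for adjustment (non-descendants of H, excluding H and L): {B, G, U, Z}.
Backdoor paths from H to L:
  P1: H <- B -> L
  P2: H <- G -> Z -> L
  P3: H <- G -> L
The empty set is not sufficient: P1 (H <- B -> L) has no collider blocking it and no conditioned non-collider, so it is open.
Try {B, G}:
  P1: blocked at fork node B ∈ conditioning set.
  P2: blocked at fork node G ∈ conditioning set.
  P3: blocked at fork node G ∈ conditioning set.
{B, G} contains no descendant of H and blocks every backdoor path.
Every element of {B, G} is needed (dropping B leaves P1 open; dropping G leaves P2 open), so no proper subset is valid.
Among all size-2 subsets of the eligible variables, only {B, G} blocks every backdoor path, so it is the unique smallest valid adjustment set.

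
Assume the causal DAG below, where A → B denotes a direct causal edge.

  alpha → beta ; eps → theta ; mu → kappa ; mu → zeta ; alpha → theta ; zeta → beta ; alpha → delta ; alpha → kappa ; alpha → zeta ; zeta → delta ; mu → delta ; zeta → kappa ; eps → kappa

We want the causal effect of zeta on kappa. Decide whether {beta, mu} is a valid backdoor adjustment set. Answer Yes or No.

Backdoor paths from zeta to kappa (paths whose first edge points into zeta):
  P1: zeta <- alpha -> kappa
  P2: zeta <- alpha -> delta <- mu -> kappa
  P3: zeta <- alpha -> theta <- eps -> kappa
  P4: zeta <- mu -> kappa
  P5: zeta <- mu -> delta <- alpha -> kappa
  P6: zeta <- mu -> delta <- alpha -> theta <- eps -> kappa
Condition 1 (no descendant of zeta in the set): FAILS — beta is a descendant of zeta.
Condition 2 (every backdoor path blocked by {beta, mu}):
  P1: open — no interior node is in the conditioning set.
  P2: blocked at collider delta (neither it nor any descendant is in the conditioning set).
  P3: blocked at collider theta (neither it nor any descendant is in the conditioning set).
  P4: blocked at fork node mu ∈ conditioning set.
  P5: blocked at fork node mu ∈ conditioning set.
  P6: blocked at fork node mu ∈ conditioning set.
{beta, mu} does not satisfy the backdoor criterion.

No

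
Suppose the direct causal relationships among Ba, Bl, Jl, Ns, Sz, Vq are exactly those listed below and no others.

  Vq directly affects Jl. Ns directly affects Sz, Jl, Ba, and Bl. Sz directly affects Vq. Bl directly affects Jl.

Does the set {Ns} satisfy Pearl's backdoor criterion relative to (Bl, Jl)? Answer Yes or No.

Backdoor paths from Bl to Jl (paths whose first edge points into Bl):
  P1: Bl <- Ns -> Sz -> Vq -> Jl
  P2: Bl <- Ns -> Jl
Condition 1 (no descendant of Bl in the set): holds — descendants of Bl are {Jl}; none are in {Ns}.
Condition 2 (every backdoor path blocked by {Ns}):
  P1: blocked at fork node Ns ∈ conditioning set.
  P2: blocked at fork node Ns ∈ conditioning set.
{Ns} satisfies the backdoor criterion.

Yes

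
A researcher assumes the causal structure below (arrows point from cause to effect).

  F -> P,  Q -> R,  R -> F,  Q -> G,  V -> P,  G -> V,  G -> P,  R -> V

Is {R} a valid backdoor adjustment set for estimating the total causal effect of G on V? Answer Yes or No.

Backdoor paths from G to V (paths whose first edge points into G):
  P1: G <- Q -> R -> V
  P2: G <- Q -> R -> F -> P <- V
Condition 1 (no descendant of G in the set): holds — descendants of G are {P, V}; none are in {R}.
Condition 2 (every backdoor path blocked by {R}):
  P1: blocked at chain node R ∈ conditioning set.
  P2: blocked at chain node R ∈ conditioning set.
{R} satisfies the backdoor criterion.

Yes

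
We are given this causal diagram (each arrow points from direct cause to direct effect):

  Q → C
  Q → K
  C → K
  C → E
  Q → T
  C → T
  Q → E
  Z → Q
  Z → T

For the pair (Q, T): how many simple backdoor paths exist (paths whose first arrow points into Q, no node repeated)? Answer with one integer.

1

A backdoor path from Q to T is any simple undirected path whose first edge points into Q (i.e. leaves Q via a parent).
Parents of Q: {Z}.
Enumerating:
  P1: Q <- Z -> T
That exhausts the simple backdoor paths. Count: 1.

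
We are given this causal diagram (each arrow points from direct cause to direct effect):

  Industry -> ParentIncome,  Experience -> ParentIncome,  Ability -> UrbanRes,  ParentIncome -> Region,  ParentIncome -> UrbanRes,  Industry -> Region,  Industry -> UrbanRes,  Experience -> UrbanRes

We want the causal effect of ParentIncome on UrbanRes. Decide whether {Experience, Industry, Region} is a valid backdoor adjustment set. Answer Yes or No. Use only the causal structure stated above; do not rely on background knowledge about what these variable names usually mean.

Backdoor paths from ParentIncome to UrbanRes (paths whose first edge points into ParentIncome):
  P1: ParentIncome <- Experience -> UrbanRes
  P2: ParentIncome <- Industry -> UrbanRes
Condition 1 (no descendant of ParentIncome in the set): FAILS — Region is a descendant of ParentIncome.
Condition 2 (every backdoor path blocked by {Experience, Industry, Region}):
  P1: blocked at fork node Experience ∈ conditioning set.
  P2: blocked at fork node Industry ∈ conditioning set.
{Experience, Industry, Region} does not satisfy the backdoor criterion.

No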